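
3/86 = 3/86 = 0.03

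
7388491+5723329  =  13111820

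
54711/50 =54711/50 = 1094.22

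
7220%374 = 114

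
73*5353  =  390769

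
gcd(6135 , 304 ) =1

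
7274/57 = 127 + 35/57= 127.61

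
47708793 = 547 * 87219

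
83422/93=897 + 1/93  =  897.01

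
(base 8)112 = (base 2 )1001010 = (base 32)2a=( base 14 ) 54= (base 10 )74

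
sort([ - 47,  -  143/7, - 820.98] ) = [ - 820.98, -47, - 143/7]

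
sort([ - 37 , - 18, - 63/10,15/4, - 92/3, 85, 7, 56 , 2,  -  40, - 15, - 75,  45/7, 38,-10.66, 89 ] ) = [ -75, - 40, - 37, - 92/3 , - 18 , - 15,-10.66, - 63/10, 2, 15/4, 45/7, 7,38,56,85, 89]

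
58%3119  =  58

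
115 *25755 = 2961825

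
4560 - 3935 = 625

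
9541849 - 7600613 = 1941236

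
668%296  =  76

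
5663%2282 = 1099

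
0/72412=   0=0.00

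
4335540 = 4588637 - 253097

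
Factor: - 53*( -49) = 2597 = 7^2*53^1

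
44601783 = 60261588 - 15659805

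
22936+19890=42826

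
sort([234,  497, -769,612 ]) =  [ - 769,234, 497,612 ]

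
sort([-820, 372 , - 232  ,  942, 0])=[  -  820,  -  232,  0, 372,942 ] 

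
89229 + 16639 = 105868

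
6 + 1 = 7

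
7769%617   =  365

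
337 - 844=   -  507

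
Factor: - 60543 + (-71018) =-131561= - 131561^1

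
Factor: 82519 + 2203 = 2^1* 11^1*3851^1=84722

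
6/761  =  6/761=0.01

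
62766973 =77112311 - 14345338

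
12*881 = 10572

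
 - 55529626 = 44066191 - 99595817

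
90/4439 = 90/4439 = 0.02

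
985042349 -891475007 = 93567342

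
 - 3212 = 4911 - 8123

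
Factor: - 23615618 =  - 2^1*13^1* 17^1*23^2*101^1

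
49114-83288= - 34174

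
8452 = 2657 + 5795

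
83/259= 83/259 = 0.32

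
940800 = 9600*98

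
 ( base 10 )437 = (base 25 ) hc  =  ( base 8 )665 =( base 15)1E2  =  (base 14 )233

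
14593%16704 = 14593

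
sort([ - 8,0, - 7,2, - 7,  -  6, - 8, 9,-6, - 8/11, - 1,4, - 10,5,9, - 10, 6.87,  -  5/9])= [ - 10, - 10, - 8, - 8, - 7,-7,-6, - 6, -1, - 8/11, - 5/9,0, 2,4,  5,6.87,9 , 9 ]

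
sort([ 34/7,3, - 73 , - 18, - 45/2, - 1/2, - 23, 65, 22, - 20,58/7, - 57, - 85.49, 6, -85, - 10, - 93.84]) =[ - 93.84,-85.49, - 85,  -  73, - 57, - 23, - 45/2, - 20, - 18, - 10, - 1/2, 3,34/7, 6 , 58/7, 22 , 65 ]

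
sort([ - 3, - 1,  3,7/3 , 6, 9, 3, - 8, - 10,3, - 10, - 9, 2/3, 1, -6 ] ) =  [  -  10, - 10,  -  9,-8, - 6, - 3,-1,2/3, 1, 7/3,3, 3, 3, 6,  9] 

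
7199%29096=7199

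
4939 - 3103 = 1836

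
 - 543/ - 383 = 543/383 =1.42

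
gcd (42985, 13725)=5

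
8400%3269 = 1862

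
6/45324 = 1/7554  =  0.00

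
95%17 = 10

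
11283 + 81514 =92797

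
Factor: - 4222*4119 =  - 17390418 = -2^1*3^1*1373^1*2111^1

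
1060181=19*55799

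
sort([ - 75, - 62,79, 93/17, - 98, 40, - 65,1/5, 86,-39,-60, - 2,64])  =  [ - 98 , - 75, - 65, -62, - 60, - 39, - 2, 1/5, 93/17, 40 , 64, 79,86] 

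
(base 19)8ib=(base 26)4kh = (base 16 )CA9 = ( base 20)821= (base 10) 3241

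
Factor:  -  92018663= - 11^1*8365333^1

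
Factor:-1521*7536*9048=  - 103710492288 = -2^7 *3^4*13^3*29^1 * 157^1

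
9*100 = 900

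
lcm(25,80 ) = 400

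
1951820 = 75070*26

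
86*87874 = 7557164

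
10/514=5/257 = 0.02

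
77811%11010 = 741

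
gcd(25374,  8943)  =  3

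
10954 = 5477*2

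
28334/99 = 286 +20/99 = 286.20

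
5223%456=207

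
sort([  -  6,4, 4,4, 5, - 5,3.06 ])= [-6, - 5,3.06,4 , 4,4, 5]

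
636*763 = 485268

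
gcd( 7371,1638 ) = 819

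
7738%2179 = 1201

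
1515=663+852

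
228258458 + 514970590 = 743229048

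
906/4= 453/2 = 226.50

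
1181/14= 84+5/14 = 84.36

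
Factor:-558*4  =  -2^3*3^2*31^1 =- 2232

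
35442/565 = 35442/565  =  62.73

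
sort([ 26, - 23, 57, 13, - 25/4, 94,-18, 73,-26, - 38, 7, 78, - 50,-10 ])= [ - 50, - 38, - 26,-23, - 18 , - 10 ,-25/4, 7, 13, 26, 57 , 73, 78, 94]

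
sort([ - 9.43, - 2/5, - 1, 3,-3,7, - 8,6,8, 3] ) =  [ - 9.43, - 8, - 3, - 1,-2/5,3,3 , 6,  7, 8 ]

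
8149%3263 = 1623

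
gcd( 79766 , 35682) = 2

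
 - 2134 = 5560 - 7694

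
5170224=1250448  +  3919776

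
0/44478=0 = 0.00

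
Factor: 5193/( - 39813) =-3^1*23^( - 1)= -  3/23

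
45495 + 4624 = 50119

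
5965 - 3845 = 2120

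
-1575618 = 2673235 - 4248853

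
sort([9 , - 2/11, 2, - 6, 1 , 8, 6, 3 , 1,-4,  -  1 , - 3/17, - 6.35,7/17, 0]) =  [ - 6.35, - 6, - 4, - 1, - 2/11, - 3/17,0, 7/17,1, 1, 2,3, 6, 8, 9]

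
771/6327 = 257/2109 = 0.12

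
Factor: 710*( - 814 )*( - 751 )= 2^2*5^1 * 11^1 * 37^1*71^1*751^1  =  434032940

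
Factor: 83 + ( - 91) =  - 8  =  -2^3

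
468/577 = 468/577=0.81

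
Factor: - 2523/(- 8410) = 3/10 = 2^(-1)*3^1*5^(-1)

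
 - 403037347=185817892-588855239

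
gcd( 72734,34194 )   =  82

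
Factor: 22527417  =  3^1*11^2*229^1*271^1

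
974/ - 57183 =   -  1 + 56209/57183 = - 0.02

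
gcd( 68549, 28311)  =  1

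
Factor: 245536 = 2^5*7673^1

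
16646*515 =8572690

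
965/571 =1 + 394/571 =1.69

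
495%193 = 109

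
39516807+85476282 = 124993089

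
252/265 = 252/265 =0.95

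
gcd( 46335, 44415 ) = 15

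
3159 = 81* 39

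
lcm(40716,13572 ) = 40716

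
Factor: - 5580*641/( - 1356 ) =298065/113  =  3^1 * 5^1*31^1*113^( - 1)*641^1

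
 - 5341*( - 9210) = 49190610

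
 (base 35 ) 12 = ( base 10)37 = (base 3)1101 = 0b100101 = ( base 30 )17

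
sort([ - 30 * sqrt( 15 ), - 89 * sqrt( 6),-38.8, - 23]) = [ - 89*sqrt(6), - 30* sqrt(15), -38.8 , - 23]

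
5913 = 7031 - 1118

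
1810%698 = 414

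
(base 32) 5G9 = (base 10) 5641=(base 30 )681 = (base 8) 13011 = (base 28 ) 75d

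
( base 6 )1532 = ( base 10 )416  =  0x1A0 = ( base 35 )bv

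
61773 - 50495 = 11278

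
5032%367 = 261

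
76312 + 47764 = 124076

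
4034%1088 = 770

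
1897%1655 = 242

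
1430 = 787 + 643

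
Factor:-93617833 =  - 103^1*908911^1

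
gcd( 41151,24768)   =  129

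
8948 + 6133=15081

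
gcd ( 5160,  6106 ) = 86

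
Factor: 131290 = 2^1*5^1*19^1*691^1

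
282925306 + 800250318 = 1083175624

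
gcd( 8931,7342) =1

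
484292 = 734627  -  250335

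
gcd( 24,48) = 24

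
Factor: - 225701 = - 7^1*19^1*1697^1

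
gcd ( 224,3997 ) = 7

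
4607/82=56 + 15/82 = 56.18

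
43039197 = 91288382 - 48249185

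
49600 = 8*6200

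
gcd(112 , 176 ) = 16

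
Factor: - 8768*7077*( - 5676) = 2^8*3^2*7^1*11^1 *43^1*137^1*337^1  =  352202247936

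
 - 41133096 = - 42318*972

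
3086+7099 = 10185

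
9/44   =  9/44 = 0.20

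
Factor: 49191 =3^1*19^1*863^1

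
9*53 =477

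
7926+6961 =14887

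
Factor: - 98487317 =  -19^1*443^1 * 11701^1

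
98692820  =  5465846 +93226974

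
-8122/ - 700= 11 + 211/350=11.60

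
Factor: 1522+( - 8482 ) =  - 2^4*3^1*5^1* 29^1 = - 6960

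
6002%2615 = 772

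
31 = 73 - 42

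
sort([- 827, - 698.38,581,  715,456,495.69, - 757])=[-827,-757,-698.38,456,495.69,581,715] 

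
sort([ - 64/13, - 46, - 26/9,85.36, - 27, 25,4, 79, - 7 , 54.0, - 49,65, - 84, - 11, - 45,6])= [ - 84, - 49,- 46, - 45, - 27, - 11, - 7 , - 64/13, - 26/9,4,6,25,54.0, 65, 79, 85.36]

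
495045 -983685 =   -  488640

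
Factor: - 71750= - 2^1*5^3*7^1*41^1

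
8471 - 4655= 3816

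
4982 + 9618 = 14600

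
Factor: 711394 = 2^1*355697^1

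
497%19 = 3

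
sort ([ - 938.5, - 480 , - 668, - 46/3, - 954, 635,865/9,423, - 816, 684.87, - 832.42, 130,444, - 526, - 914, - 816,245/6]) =[ - 954 , - 938.5 , - 914, - 832.42, - 816, - 816 , - 668, - 526, - 480, - 46/3,245/6,865/9,130,423, 444,635,684.87] 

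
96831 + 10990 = 107821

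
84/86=42/43=0.98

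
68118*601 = 40938918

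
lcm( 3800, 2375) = 19000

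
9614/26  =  4807/13= 369.77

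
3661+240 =3901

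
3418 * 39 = 133302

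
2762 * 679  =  1875398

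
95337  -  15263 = 80074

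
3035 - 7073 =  - 4038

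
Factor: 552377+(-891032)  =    -  338655 = - 3^1*5^1*107^1*211^1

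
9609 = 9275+334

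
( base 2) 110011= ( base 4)303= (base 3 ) 1220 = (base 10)51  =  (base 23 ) 25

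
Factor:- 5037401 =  - 1103^1*4567^1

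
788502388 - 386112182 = 402390206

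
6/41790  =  1/6965 = 0.00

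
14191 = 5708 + 8483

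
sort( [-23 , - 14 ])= [ - 23, - 14] 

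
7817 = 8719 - 902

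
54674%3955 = 3259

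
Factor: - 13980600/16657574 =-2^2*3^4*5^2 * 127^( - 1)* 863^1*65581^( - 1) = - 6990300/8328787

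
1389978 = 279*4982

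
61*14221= 867481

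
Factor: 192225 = 3^1*5^2* 11^1 * 233^1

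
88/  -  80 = -2+9/10 =- 1.10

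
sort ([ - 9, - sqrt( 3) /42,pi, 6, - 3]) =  [ - 9, - 3,-sqrt( 3) /42, pi,6]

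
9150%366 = 0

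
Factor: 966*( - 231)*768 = -171376128= - 2^9*3^3*7^2*11^1*23^1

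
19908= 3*6636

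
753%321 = 111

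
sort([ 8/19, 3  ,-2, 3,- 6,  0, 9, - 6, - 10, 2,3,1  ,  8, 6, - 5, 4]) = [ - 10 , - 6,  -  6, - 5,  -  2, 0, 8/19,1,2, 3, 3,  3, 4, 6,8, 9 ]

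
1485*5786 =8592210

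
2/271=2/271 = 0.01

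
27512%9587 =8338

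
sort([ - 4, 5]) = [ - 4 , 5] 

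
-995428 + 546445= - 448983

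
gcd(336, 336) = 336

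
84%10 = 4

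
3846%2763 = 1083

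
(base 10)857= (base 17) 2g7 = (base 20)22h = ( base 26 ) 16P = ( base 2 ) 1101011001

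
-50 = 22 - 72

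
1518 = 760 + 758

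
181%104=77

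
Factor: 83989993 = 83989993^1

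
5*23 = 115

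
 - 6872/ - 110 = 62 + 26/55 = 62.47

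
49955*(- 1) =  - 49955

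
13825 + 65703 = 79528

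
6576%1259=281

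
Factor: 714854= 2^1*7^1*51061^1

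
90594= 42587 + 48007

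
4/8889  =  4/8889 = 0.00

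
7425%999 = 432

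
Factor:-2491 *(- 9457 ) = 23557387 = 7^2*47^1*53^1*193^1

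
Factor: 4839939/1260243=537771/140027 = 3^1*  13^1*31^( - 1 )*4517^(- 1)*13789^1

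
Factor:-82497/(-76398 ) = 2^( - 1)*7^(- 1) * 17^( - 1 )*257^1= 257/238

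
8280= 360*23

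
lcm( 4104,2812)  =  151848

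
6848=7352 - 504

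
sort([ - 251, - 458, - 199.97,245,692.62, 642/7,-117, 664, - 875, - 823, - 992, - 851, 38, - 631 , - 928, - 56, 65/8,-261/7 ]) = [-992 ,- 928, - 875, -851, - 823, - 631, - 458, - 251 , - 199.97, - 117,  -  56, - 261/7, 65/8 , 38, 642/7, 245, 664,692.62]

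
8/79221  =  8/79221 = 0.00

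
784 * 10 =7840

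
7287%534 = 345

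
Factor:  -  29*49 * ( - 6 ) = 2^1*3^1*7^2*29^1 = 8526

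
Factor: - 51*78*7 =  - 27846= - 2^1 * 3^2*7^1*13^1*17^1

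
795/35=159/7 = 22.71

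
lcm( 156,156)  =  156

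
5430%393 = 321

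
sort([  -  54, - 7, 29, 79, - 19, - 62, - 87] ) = [ - 87, - 62, - 54,  -  19, - 7, 29,79] 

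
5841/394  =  14 + 325/394  =  14.82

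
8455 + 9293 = 17748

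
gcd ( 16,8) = 8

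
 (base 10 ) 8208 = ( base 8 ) 20020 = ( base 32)80g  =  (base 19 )13E0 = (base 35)6oi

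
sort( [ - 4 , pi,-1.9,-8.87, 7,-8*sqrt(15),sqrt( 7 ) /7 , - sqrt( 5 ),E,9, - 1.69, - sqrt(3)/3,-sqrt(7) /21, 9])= [- 8 * sqrt (15), - 8.87, - 4, - sqrt ( 5 ), -1.9,-1.69, - sqrt( 3)/3, - sqrt( 7 ) /21,sqrt(7 )/7,E,pi,7, 9, 9 ]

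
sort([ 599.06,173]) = [ 173, 599.06 ] 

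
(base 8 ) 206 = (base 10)134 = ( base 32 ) 46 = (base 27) 4Q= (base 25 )59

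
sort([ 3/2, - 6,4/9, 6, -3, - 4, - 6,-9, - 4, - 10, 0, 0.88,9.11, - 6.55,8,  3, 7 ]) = [ - 10, - 9,-6.55,-6, - 6, - 4, - 4, - 3 , 0,4/9,0.88,3/2,3,6, 7,8, 9.11] 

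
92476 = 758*122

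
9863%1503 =845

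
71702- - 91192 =162894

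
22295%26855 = 22295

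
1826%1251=575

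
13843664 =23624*586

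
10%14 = 10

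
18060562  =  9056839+9003723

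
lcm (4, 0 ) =0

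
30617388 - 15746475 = 14870913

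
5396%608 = 532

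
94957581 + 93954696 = 188912277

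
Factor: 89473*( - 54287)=-131^1*683^1*54287^1=-4857220751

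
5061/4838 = 5061/4838 = 1.05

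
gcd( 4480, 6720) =2240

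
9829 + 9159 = 18988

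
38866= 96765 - 57899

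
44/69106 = 22/34553= 0.00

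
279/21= 93/7 = 13.29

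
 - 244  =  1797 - 2041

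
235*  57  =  13395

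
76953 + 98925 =175878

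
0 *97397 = 0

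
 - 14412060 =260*( - 55431 )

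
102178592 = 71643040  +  30535552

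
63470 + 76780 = 140250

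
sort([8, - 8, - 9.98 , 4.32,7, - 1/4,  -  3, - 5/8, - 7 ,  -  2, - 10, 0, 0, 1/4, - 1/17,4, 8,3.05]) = [-10,  -  9.98, - 8, - 7,-3,-2, - 5/8,-1/4, - 1/17, 0, 0, 1/4,3.05, 4,4.32 , 7,8,  8]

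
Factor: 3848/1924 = 2^1 = 2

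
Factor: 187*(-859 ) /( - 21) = 160633/21 = 3^ (-1 )*7^ ( - 1 )*11^1*17^1*859^1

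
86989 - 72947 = 14042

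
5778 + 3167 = 8945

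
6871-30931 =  - 24060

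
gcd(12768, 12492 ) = 12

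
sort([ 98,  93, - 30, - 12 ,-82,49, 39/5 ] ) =[ - 82, - 30,  -  12,39/5 , 49,  93,98] 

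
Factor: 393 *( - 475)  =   - 186675 = - 3^1 *5^2*19^1*131^1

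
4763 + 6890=11653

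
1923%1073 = 850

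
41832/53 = 789 + 15/53 = 789.28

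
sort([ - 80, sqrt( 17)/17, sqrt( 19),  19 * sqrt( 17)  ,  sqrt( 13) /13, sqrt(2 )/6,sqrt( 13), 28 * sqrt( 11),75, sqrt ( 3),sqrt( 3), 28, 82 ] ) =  [ - 80,sqrt(2)/6 , sqrt (17 ) /17, sqrt(13)/13,sqrt(3), sqrt( 3), sqrt(13),sqrt(19),28, 75,19*sqrt( 17),82, 28*sqrt( 11) ]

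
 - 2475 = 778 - 3253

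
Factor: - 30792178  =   - 2^1  *  251^1*61339^1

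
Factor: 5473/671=11^( - 1)*13^1 *61^( - 1 )*421^1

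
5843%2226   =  1391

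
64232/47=64232/47 = 1366.64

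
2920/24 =121 +2/3 = 121.67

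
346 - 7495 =-7149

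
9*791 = 7119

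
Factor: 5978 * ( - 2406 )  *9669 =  -139069884492 = - 2^2*3^2* 7^2*11^1*61^1*293^1 * 401^1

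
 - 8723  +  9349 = 626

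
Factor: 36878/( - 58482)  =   - 18439/29241 = - 3^( - 4)*19^( - 2 )*18439^1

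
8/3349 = 8/3349 = 0.00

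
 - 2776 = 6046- 8822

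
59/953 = 59/953 = 0.06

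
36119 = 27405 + 8714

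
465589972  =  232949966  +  232640006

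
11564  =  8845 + 2719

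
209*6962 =1455058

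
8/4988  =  2/1247 =0.00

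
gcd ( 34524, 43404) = 12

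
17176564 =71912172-54735608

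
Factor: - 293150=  - 2^1*5^2* 11^1*13^1*41^1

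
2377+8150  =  10527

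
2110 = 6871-4761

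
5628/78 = 938/13= 72.15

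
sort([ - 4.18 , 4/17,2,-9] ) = [-9 , -4.18 , 4/17,2]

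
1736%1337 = 399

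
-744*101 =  - 75144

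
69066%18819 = 12609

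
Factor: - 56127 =-3^1* 53^1*353^1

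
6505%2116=157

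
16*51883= 830128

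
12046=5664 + 6382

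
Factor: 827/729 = 3^(-6)*827^1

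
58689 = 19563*3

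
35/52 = 35/52 = 0.67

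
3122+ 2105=5227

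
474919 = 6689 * 71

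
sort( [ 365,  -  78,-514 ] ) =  [-514,  -  78,365]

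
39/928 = 39/928 = 0.04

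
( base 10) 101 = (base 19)56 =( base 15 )6b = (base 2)1100101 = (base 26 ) 3N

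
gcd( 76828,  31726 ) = 2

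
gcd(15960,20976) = 456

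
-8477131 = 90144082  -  98621213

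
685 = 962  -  277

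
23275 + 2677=25952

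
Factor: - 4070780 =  - 2^2*5^1*7^1*29077^1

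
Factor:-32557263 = -3^1*71^1*152851^1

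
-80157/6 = -26719/2=- 13359.50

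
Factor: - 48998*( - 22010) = 2^2*5^1*31^1*71^1*24499^1 = 1078445980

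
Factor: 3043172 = 2^2 * 11^1*69163^1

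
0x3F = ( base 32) 1v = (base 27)29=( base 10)63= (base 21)30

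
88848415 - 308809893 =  - 219961478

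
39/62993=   39/62993 = 0.00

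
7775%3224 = 1327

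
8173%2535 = 568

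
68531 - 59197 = 9334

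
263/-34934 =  - 1 + 34671/34934 = - 0.01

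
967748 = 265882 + 701866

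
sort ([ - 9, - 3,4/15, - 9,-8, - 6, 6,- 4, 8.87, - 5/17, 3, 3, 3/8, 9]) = [ - 9, - 9,-8, - 6, - 4, - 3, - 5/17, 4/15, 3/8, 3 , 3,6,  8.87, 9] 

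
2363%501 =359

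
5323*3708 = 19737684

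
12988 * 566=7351208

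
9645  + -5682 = 3963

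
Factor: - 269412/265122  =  -2^1*3^(  -  1)*103^( - 1)*157^1  =  -314/309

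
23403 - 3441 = 19962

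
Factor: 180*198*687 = 24484680 = 2^3* 3^5*5^1*11^1*229^1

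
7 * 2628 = 18396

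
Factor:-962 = - 2^1*13^1*37^1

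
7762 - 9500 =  - 1738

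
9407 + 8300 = 17707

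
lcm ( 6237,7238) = 586278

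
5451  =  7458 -2007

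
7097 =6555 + 542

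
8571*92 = 788532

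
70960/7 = 70960/7 = 10137.14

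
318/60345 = 106/20115 = 0.01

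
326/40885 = 326/40885 =0.01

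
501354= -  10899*(  -  46 )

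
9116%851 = 606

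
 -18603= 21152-39755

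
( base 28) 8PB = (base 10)6983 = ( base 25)b48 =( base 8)15507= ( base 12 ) 405B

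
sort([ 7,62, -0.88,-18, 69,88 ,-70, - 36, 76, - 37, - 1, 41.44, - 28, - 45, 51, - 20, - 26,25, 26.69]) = [-70, - 45, - 37, - 36, - 28, - 26 , - 20 , - 18, - 1 , - 0.88, 7,25 , 26.69 , 41.44, 51, 62, 69,76,88 ]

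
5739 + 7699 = 13438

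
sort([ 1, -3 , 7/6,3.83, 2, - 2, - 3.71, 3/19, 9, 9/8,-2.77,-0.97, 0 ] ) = [-3.71,-3,-2.77, - 2,- 0.97, 0, 3/19,1,  9/8 , 7/6,2, 3.83, 9 ] 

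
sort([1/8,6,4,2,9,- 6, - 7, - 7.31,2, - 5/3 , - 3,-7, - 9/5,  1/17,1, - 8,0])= [-8, - 7.31, - 7, - 7, - 6, - 3, - 9/5, - 5/3,  0,1/17, 1/8, 1,2,2, 4, 6,9 ] 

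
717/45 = 15 + 14/15 = 15.93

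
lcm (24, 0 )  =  0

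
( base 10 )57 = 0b111001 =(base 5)212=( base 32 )1P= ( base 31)1q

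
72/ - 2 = -36/1 = -36.00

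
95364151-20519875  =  74844276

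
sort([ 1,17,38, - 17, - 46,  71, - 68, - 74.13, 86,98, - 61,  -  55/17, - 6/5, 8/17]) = [ - 74.13, - 68 , - 61,  -  46, - 17,-55/17, - 6/5, 8/17,1 , 17,38,  71,  86,  98 ] 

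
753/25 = 30 + 3/25 = 30.12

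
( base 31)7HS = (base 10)7282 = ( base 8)16162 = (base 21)gag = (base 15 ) 2257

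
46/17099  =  46/17099 = 0.00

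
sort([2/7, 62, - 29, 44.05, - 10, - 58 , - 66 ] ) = [ - 66,  -  58,- 29, - 10 , 2/7, 44.05,62 ]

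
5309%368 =157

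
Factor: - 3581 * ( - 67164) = 240514284=2^2 * 3^1 * 29^1 * 193^1 *3581^1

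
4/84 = 1/21  =  0.05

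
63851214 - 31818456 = 32032758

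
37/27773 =37/27773=   0.00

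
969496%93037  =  39126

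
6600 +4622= 11222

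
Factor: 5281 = 5281^1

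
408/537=136/179  =  0.76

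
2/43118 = 1/21559 = 0.00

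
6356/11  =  577 + 9/11  =  577.82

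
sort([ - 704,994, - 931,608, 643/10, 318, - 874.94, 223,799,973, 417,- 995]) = [ -995, - 931, - 874.94, - 704, 643/10 , 223,318,417, 608,799 , 973, 994]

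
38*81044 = 3079672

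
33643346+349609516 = 383252862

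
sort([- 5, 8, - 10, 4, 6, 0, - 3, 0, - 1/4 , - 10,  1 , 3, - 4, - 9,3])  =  [ - 10,-10, - 9, -5,-4,-3,-1/4, 0, 0, 1,3,3, 4,6, 8]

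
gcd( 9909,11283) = 3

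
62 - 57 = 5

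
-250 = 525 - 775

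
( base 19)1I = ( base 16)25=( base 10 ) 37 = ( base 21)1G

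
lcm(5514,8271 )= 16542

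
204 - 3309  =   - 3105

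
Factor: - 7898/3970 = -3949/1985   =  -  5^( - 1 )*11^1*359^1*397^ ( - 1 ) 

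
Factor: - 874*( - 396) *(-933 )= - 322915032  =  - 2^3*3^3 *11^1*19^1*23^1*311^1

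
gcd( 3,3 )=3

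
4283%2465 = 1818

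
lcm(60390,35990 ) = 3563010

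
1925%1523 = 402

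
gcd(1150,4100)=50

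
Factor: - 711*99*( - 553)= 38925117 = 3^4*7^1*11^1*79^2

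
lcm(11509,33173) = 563941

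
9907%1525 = 757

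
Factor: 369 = 3^2*41^1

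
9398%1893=1826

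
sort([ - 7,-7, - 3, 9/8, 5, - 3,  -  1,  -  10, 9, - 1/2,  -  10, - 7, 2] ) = [-10,-10 , - 7, - 7, - 7,  -  3, - 3, - 1, - 1/2, 9/8, 2,  5,9]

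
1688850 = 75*22518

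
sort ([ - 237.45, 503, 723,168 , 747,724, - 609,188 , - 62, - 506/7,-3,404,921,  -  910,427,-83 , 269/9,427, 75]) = [ -910, - 609, - 237.45 , - 83, - 506/7,  -  62,  -  3, 269/9,75, 168  ,  188,  404,427,427,503, 723,724,747,921 ] 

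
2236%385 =311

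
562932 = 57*9876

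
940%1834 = 940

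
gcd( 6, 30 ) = 6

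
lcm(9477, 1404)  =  37908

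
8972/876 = 2243/219 = 10.24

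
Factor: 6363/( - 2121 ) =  - 3 = -3^1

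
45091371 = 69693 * 647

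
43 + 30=73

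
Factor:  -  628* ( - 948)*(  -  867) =-516163248=- 2^4*3^2 * 17^2*79^1* 157^1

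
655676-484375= 171301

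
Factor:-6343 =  - 6343^1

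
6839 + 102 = 6941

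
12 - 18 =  - 6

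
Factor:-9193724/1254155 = - 1796/245=-  2^2*5^(-1)*7^( - 2 )*449^1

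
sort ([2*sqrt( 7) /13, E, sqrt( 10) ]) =[ 2*sqrt( 7 ) /13,E,sqrt(10) ]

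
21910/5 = 4382=4382.00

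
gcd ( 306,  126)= 18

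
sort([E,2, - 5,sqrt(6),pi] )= [ - 5,2,sqrt(6 ),E,pi]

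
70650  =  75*942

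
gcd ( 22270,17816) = 4454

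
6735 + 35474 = 42209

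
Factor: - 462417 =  - 3^1*17^1*  9067^1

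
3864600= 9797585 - 5932985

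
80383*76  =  6109108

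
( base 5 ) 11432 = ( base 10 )867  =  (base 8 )1543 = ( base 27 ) 153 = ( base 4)31203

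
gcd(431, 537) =1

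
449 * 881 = 395569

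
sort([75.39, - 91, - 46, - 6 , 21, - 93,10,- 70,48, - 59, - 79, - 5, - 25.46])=[ - 93, - 91, - 79, - 70, - 59 ,-46, - 25.46, - 6, - 5,10,21,  48 , 75.39 ]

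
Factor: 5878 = 2^1*2939^1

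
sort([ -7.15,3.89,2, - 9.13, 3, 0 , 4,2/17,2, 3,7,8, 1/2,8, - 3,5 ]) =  [ - 9.13,  -  7.15, - 3, 0,2/17,1/2,2,2,3, 3,3.89,4, 5,7,  8,  8]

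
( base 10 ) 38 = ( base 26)1c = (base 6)102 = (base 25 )1d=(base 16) 26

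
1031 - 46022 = - 44991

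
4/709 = 4/709 = 0.01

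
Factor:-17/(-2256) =2^( - 4)*3^( - 1 )*17^1*47^ ( - 1 )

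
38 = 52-14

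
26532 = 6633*4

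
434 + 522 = 956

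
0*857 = 0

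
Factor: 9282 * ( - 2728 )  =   - 25321296 =- 2^4*3^1*7^1*11^1*13^1*17^1*31^1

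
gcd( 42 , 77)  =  7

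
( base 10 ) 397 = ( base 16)18d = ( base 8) 615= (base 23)h6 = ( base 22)i1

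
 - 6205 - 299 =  - 6504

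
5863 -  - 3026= 8889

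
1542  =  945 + 597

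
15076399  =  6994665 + 8081734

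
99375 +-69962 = 29413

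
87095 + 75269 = 162364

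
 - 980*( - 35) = 34300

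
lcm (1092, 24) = 2184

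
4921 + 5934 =10855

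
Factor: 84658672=2^4*7^2*83^1 * 1301^1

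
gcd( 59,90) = 1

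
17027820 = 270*63066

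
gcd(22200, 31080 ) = 4440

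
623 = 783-160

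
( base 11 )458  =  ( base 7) 1411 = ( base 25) LM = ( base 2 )1000100011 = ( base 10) 547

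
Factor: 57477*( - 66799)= - 3839406123  =  - 3^1*7^2* 17^1*23^1*67^1*997^1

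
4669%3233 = 1436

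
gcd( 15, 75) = 15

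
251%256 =251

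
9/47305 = 9/47305 = 0.00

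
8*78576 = 628608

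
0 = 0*1761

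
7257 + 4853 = 12110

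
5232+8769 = 14001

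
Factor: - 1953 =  - 3^2*7^1*31^1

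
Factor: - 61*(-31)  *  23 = 23^1*31^1*61^1 = 43493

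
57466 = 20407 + 37059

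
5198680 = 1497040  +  3701640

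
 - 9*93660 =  - 842940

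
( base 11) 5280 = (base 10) 6985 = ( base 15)210A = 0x1b49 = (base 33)6DM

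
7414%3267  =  880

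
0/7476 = 0= 0.00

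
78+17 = 95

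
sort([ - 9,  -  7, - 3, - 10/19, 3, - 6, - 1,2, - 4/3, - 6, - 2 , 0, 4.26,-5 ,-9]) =[ - 9, - 9,-7,  -  6  , -6, - 5, - 3, - 2,- 4/3, - 1, - 10/19,0, 2, 3, 4.26 ] 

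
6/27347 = 6/27347 =0.00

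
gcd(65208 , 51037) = 1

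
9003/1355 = 9003/1355 = 6.64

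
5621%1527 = 1040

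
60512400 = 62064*975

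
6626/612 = 3313/306=10.83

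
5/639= 5/639 = 0.01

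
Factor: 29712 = 2^4*3^1*619^1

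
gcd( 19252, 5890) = 2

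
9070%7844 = 1226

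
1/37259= 1/37259 = 0.00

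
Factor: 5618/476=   2^(-1)*7^( - 1 )*17^(- 1)*53^2 = 2809/238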